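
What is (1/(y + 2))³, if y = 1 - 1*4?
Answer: -1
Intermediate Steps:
y = -3 (y = 1 - 4 = -3)
(1/(y + 2))³ = (1/(-3 + 2))³ = (1/(-1))³ = (-1)³ = -1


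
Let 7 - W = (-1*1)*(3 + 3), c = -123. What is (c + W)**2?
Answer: 12100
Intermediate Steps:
W = 13 (W = 7 - (-1*1)*(3 + 3) = 7 - (-1)*6 = 7 - 1*(-6) = 7 + 6 = 13)
(c + W)**2 = (-123 + 13)**2 = (-110)**2 = 12100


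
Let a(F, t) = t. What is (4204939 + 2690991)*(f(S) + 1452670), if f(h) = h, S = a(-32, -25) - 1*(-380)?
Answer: 10019958688250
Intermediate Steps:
S = 355 (S = -25 - 1*(-380) = -25 + 380 = 355)
(4204939 + 2690991)*(f(S) + 1452670) = (4204939 + 2690991)*(355 + 1452670) = 6895930*1453025 = 10019958688250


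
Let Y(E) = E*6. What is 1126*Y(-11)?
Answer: -74316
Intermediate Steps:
Y(E) = 6*E
1126*Y(-11) = 1126*(6*(-11)) = 1126*(-66) = -74316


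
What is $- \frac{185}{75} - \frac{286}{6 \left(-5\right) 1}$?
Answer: $\frac{106}{15} \approx 7.0667$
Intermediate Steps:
$- \frac{185}{75} - \frac{286}{6 \left(-5\right) 1} = \left(-185\right) \frac{1}{75} - \frac{286}{\left(-30\right) 1} = - \frac{37}{15} - \frac{286}{-30} = - \frac{37}{15} - - \frac{143}{15} = - \frac{37}{15} + \frac{143}{15} = \frac{106}{15}$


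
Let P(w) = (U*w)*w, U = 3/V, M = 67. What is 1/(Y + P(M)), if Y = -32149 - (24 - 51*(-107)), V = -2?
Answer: -2/88727 ≈ -2.2541e-5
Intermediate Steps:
U = -3/2 (U = 3/(-2) = 3*(-½) = -3/2 ≈ -1.5000)
P(w) = -3*w²/2 (P(w) = (-3*w/2)*w = -3*w²/2)
Y = -37630 (Y = -32149 - (24 + 5457) = -32149 - 1*5481 = -32149 - 5481 = -37630)
1/(Y + P(M)) = 1/(-37630 - 3/2*67²) = 1/(-37630 - 3/2*4489) = 1/(-37630 - 13467/2) = 1/(-88727/2) = -2/88727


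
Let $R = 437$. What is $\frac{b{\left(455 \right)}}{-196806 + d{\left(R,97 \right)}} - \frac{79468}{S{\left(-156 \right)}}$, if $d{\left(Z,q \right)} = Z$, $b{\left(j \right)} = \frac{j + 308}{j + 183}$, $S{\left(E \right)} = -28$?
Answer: $\frac{2489005739533}{876983954} \approx 2838.1$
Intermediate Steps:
$b{\left(j \right)} = \frac{308 + j}{183 + j}$
$\frac{b{\left(455 \right)}}{-196806 + d{\left(R,97 \right)}} - \frac{79468}{S{\left(-156 \right)}} = \frac{\frac{1}{183 + 455} \left(308 + 455\right)}{-196806 + 437} - \frac{79468}{-28} = \frac{\frac{1}{638} \cdot 763}{-196369} - - \frac{19867}{7} = \frac{1}{638} \cdot 763 \left(- \frac{1}{196369}\right) + \frac{19867}{7} = \frac{763}{638} \left(- \frac{1}{196369}\right) + \frac{19867}{7} = - \frac{763}{125283422} + \frac{19867}{7} = \frac{2489005739533}{876983954}$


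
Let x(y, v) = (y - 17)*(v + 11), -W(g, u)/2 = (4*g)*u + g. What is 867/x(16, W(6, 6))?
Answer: 3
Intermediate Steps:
W(g, u) = -2*g - 8*g*u (W(g, u) = -2*((4*g)*u + g) = -2*(4*g*u + g) = -2*(g + 4*g*u) = -2*g - 8*g*u)
x(y, v) = (-17 + y)*(11 + v)
867/x(16, W(6, 6)) = 867/(-187 - (-34)*6*(1 + 4*6) + 11*16 - 2*6*(1 + 4*6)*16) = 867/(-187 - (-34)*6*(1 + 24) + 176 - 2*6*(1 + 24)*16) = 867/(-187 - (-34)*6*25 + 176 - 2*6*25*16) = 867/(-187 - 17*(-300) + 176 - 300*16) = 867/(-187 + 5100 + 176 - 4800) = 867/289 = 867*(1/289) = 3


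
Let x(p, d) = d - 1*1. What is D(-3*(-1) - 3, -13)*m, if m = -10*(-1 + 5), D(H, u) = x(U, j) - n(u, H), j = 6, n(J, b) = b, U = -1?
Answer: -200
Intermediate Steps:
x(p, d) = -1 + d (x(p, d) = d - 1 = -1 + d)
D(H, u) = 5 - H (D(H, u) = (-1 + 6) - H = 5 - H)
m = -40 (m = -10*4 = -40)
D(-3*(-1) - 3, -13)*m = (5 - (-3*(-1) - 3))*(-40) = (5 - (3 - 3))*(-40) = (5 - 1*0)*(-40) = (5 + 0)*(-40) = 5*(-40) = -200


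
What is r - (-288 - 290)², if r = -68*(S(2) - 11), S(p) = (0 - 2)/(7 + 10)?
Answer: -333328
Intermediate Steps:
S(p) = -2/17
r = 756 (r = -68*(-2/17 - 11) = -68*(-189/17) = 756)
r - (-288 - 290)² = 756 - (-288 - 290)² = 756 - 1*(-578)² = 756 - 1*334084 = 756 - 334084 = -333328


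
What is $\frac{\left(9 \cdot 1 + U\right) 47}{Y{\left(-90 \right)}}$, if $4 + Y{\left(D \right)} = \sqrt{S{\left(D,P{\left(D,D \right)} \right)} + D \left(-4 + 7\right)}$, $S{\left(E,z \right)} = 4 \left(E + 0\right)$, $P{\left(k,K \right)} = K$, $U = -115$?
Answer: $\frac{9964}{323} + \frac{7473 i \sqrt{70}}{323} \approx 30.848 + 193.57 i$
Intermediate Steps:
$S{\left(E,z \right)} = 4 E$
$Y{\left(D \right)} = -4 + \sqrt{7} \sqrt{D}$ ($Y{\left(D \right)} = -4 + \sqrt{4 D + D \left(-4 + 7\right)} = -4 + \sqrt{4 D + D 3} = -4 + \sqrt{4 D + 3 D} = -4 + \sqrt{7 D} = -4 + \sqrt{7} \sqrt{D}$)
$\frac{\left(9 \cdot 1 + U\right) 47}{Y{\left(-90 \right)}} = \frac{\left(9 \cdot 1 - 115\right) 47}{-4 + \sqrt{7} \sqrt{-90}} = \frac{\left(9 - 115\right) 47}{-4 + \sqrt{7} \cdot 3 i \sqrt{10}} = \frac{\left(-106\right) 47}{-4 + 3 i \sqrt{70}} = - \frac{4982}{-4 + 3 i \sqrt{70}}$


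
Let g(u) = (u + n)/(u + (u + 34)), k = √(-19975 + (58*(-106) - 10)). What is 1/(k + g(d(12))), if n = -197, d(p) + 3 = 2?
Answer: -528/2233283 - 256*I*√26133/6699849 ≈ -0.00023642 - 0.0061769*I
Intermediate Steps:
d(p) = -1 (d(p) = -3 + 2 = -1)
k = I*√26133 (k = √(-19975 + (-6148 - 10)) = √(-19975 - 6158) = √(-26133) = I*√26133 ≈ 161.66*I)
g(u) = (-197 + u)/(34 + 2*u) (g(u) = (u - 197)/(u + (u + 34)) = (-197 + u)/(u + (34 + u)) = (-197 + u)/(34 + 2*u))
1/(k + g(d(12))) = 1/(I*√26133 + (-197 - 1)/(2*(17 - 1))) = 1/(I*√26133 + (½)*(-198)/16) = 1/(I*√26133 + (½)*(1/16)*(-198)) = 1/(I*√26133 - 99/16) = 1/(-99/16 + I*√26133)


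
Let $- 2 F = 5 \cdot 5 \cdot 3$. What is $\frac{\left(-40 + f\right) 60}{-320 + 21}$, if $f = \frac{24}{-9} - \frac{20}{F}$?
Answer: $\frac{2528}{299} \approx 8.4548$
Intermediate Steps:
$F = - \frac{75}{2}$ ($F = - \frac{5 \cdot 5 \cdot 3}{2} = - \frac{25 \cdot 3}{2} = \left(- \frac{1}{2}\right) 75 = - \frac{75}{2} \approx -37.5$)
$f = - \frac{32}{15}$ ($f = \frac{24}{-9} - \frac{20}{- \frac{75}{2}} = 24 \left(- \frac{1}{9}\right) - - \frac{8}{15} = - \frac{8}{3} + \frac{8}{15} = - \frac{32}{15} \approx -2.1333$)
$\frac{\left(-40 + f\right) 60}{-320 + 21} = \frac{\left(-40 - \frac{32}{15}\right) 60}{-320 + 21} = \frac{\left(- \frac{632}{15}\right) 60}{-299} = \left(-2528\right) \left(- \frac{1}{299}\right) = \frac{2528}{299}$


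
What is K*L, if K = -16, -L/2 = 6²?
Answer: 1152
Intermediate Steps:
L = -72 (L = -2*6² = -2*36 = -72)
K*L = -16*(-72) = 1152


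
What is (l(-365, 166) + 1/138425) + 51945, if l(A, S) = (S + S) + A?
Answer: 7185918601/138425 ≈ 51912.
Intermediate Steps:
l(A, S) = A + 2*S (l(A, S) = 2*S + A = A + 2*S)
(l(-365, 166) + 1/138425) + 51945 = ((-365 + 2*166) + 1/138425) + 51945 = ((-365 + 332) + 1/138425) + 51945 = (-33 + 1/138425) + 51945 = -4568024/138425 + 51945 = 7185918601/138425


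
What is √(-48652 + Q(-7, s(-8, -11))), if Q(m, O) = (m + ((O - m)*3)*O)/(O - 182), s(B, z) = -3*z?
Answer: I*√1080712049/149 ≈ 220.63*I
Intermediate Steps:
Q(m, O) = (m + O*(-3*m + 3*O))/(-182 + O) (Q(m, O) = (m + (-3*m + 3*O)*O)/(-182 + O) = (m + O*(-3*m + 3*O))/(-182 + O))
√(-48652 + Q(-7, s(-8, -11))) = √(-48652 + (-7 + 3*(-3*(-11))² - 3*(-3*(-11))*(-7))/(-182 - 3*(-11))) = √(-48652 + (-7 + 3*33² - 3*33*(-7))/(-182 + 33)) = √(-48652 + (-7 + 3*1089 + 693)/(-149)) = √(-48652 - (-7 + 3267 + 693)/149) = √(-48652 - 1/149*3953) = √(-48652 - 3953/149) = √(-7253101/149) = I*√1080712049/149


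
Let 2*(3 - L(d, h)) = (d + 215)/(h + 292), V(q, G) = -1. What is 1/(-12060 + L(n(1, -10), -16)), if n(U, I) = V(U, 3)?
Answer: -276/3327839 ≈ -8.2937e-5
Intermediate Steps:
n(U, I) = -1
L(d, h) = 3 - (215 + d)/(2*(292 + h)) (L(d, h) = 3 - (d + 215)/(2*(h + 292)) = 3 - (215 + d)/(2*(292 + h)))
1/(-12060 + L(n(1, -10), -16)) = 1/(-12060 + (1537 - 1*(-1) + 6*(-16))/(2*(292 - 16))) = 1/(-12060 + (½)*(1537 + 1 - 96)/276) = 1/(-12060 + (½)*(1/276)*1442) = 1/(-12060 + 721/276) = 1/(-3327839/276) = -276/3327839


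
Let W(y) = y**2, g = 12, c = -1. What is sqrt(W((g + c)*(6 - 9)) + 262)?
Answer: sqrt(1351) ≈ 36.756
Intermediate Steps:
sqrt(W((g + c)*(6 - 9)) + 262) = sqrt(((12 - 1)*(6 - 9))**2 + 262) = sqrt((11*(-3))**2 + 262) = sqrt((-33)**2 + 262) = sqrt(1089 + 262) = sqrt(1351)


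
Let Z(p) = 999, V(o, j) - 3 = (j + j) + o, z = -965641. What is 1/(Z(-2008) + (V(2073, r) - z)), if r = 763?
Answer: 1/970242 ≈ 1.0307e-6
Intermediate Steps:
V(o, j) = 3 + o + 2*j (V(o, j) = 3 + ((j + j) + o) = 3 + (2*j + o) = 3 + (o + 2*j) = 3 + o + 2*j)
1/(Z(-2008) + (V(2073, r) - z)) = 1/(999 + ((3 + 2073 + 2*763) - 1*(-965641))) = 1/(999 + ((3 + 2073 + 1526) + 965641)) = 1/(999 + (3602 + 965641)) = 1/(999 + 969243) = 1/970242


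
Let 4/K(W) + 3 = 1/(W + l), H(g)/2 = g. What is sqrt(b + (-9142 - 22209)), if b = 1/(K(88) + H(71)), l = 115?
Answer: I*sqrt(14332017394599)/21381 ≈ 177.06*I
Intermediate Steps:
H(g) = 2*g
K(W) = 4/(-3 + 1/(115 + W)) (K(W) = 4/(-3 + 1/(W + 115)) = 4/(-3 + 1/(115 + W)))
b = 152/21381 (b = 1/(4*(-115 - 1*88)/(344 + 3*88) + 2*71) = 1/(4*(-115 - 88)/(344 + 264) + 142) = 1/(4*(-203)/608 + 142) = 1/(4*(1/608)*(-203) + 142) = 1/(-203/152 + 142) = 1/(21381/152) = 152/21381 ≈ 0.0071091)
sqrt(b + (-9142 - 22209)) = sqrt(152/21381 + (-9142 - 22209)) = sqrt(152/21381 - 31351) = sqrt(-670315579/21381) = I*sqrt(14332017394599)/21381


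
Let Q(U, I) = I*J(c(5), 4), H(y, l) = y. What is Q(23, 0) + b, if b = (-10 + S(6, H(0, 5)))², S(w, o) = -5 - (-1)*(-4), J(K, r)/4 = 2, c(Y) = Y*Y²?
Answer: 361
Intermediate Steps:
c(Y) = Y³
J(K, r) = 8 (J(K, r) = 4*2 = 8)
S(w, o) = -9 (S(w, o) = -5 - 1*4 = -5 - 4 = -9)
Q(U, I) = 8*I (Q(U, I) = I*8 = 8*I)
b = 361 (b = (-10 - 9)² = (-19)² = 361)
Q(23, 0) + b = 8*0 + 361 = 0 + 361 = 361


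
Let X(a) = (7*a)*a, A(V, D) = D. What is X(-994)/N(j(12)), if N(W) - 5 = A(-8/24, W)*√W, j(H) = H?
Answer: -34581260/1703 + 165990048*√3/1703 ≈ 1.4852e+5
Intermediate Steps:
X(a) = 7*a²
N(W) = 5 + W^(3/2) (N(W) = 5 + W*√W = 5 + W^(3/2))
X(-994)/N(j(12)) = (7*(-994)²)/(5 + 12^(3/2)) = (7*988036)/(5 + 24*√3) = 6916252/(5 + 24*√3)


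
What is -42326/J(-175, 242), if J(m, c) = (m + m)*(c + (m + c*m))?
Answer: -21163/7399525 ≈ -0.0028600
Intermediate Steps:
J(m, c) = 2*m*(c + m + c*m) (J(m, c) = (2*m)*(c + m + c*m) = 2*m*(c + m + c*m))
-42326/J(-175, 242) = -42326*(-1/(350*(242 - 175 + 242*(-175)))) = -42326*(-1/(350*(242 - 175 - 42350))) = -42326/(2*(-175)*(-42283)) = -42326/14799050 = -42326*1/14799050 = -21163/7399525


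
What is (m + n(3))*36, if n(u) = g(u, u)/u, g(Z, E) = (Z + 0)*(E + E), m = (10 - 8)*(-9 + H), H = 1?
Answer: -360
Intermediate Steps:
m = -16 (m = (10 - 8)*(-9 + 1) = 2*(-8) = -16)
g(Z, E) = 2*E*Z (g(Z, E) = Z*(2*E) = 2*E*Z)
n(u) = 2*u (n(u) = (2*u*u)/u = (2*u²)/u = 2*u)
(m + n(3))*36 = (-16 + 2*3)*36 = (-16 + 6)*36 = -10*36 = -360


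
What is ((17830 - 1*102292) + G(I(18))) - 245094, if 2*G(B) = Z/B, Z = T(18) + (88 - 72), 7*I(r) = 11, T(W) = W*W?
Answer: -3623926/11 ≈ -3.2945e+5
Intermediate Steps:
T(W) = W²
I(r) = 11/7 (I(r) = (⅐)*11 = 11/7)
Z = 340 (Z = 18² + (88 - 72) = 324 + 16 = 340)
G(B) = 170/B (G(B) = (340/B)/2 = 170/B)
((17830 - 1*102292) + G(I(18))) - 245094 = ((17830 - 1*102292) + 170/(11/7)) - 245094 = ((17830 - 102292) + 170*(7/11)) - 245094 = (-84462 + 1190/11) - 245094 = -927892/11 - 245094 = -3623926/11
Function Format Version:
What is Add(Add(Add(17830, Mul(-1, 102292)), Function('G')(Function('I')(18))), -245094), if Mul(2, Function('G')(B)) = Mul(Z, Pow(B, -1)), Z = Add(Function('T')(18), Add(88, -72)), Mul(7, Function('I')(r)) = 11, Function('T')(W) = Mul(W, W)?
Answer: Rational(-3623926, 11) ≈ -3.2945e+5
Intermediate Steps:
Function('T')(W) = Pow(W, 2)
Function('I')(r) = Rational(11, 7) (Function('I')(r) = Mul(Rational(1, 7), 11) = Rational(11, 7))
Z = 340 (Z = Add(Pow(18, 2), Add(88, -72)) = Add(324, 16) = 340)
Function('G')(B) = Mul(170, Pow(B, -1)) (Function('G')(B) = Mul(Rational(1, 2), Mul(340, Pow(B, -1))) = Mul(170, Pow(B, -1)))
Add(Add(Add(17830, Mul(-1, 102292)), Function('G')(Function('I')(18))), -245094) = Add(Add(Add(17830, Mul(-1, 102292)), Mul(170, Pow(Rational(11, 7), -1))), -245094) = Add(Add(Add(17830, -102292), Mul(170, Rational(7, 11))), -245094) = Add(Add(-84462, Rational(1190, 11)), -245094) = Add(Rational(-927892, 11), -245094) = Rational(-3623926, 11)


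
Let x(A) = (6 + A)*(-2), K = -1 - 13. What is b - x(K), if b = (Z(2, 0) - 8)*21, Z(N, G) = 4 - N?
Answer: -142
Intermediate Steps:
K = -14
x(A) = -12 - 2*A
b = -126 (b = ((4 - 1*2) - 8)*21 = ((4 - 2) - 8)*21 = (2 - 8)*21 = -6*21 = -126)
b - x(K) = -126 - (-12 - 2*(-14)) = -126 - (-12 + 28) = -126 - 1*16 = -126 - 16 = -142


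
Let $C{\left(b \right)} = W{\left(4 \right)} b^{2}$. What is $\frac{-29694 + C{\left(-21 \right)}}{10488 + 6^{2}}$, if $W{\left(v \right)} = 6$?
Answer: $- \frac{2254}{877} \approx -2.5701$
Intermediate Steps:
$C{\left(b \right)} = 6 b^{2}$
$\frac{-29694 + C{\left(-21 \right)}}{10488 + 6^{2}} = \frac{-29694 + 6 \left(-21\right)^{2}}{10488 + 6^{2}} = \frac{-29694 + 6 \cdot 441}{10488 + 36} = \frac{-29694 + 2646}{10524} = \left(-27048\right) \frac{1}{10524} = - \frac{2254}{877}$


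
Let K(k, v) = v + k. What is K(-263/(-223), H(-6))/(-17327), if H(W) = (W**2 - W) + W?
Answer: -8291/3863921 ≈ -0.0021457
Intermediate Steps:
H(W) = W**2
K(k, v) = k + v
K(-263/(-223), H(-6))/(-17327) = (-263/(-223) + (-6)**2)/(-17327) = (-263*(-1/223) + 36)*(-1/17327) = (263/223 + 36)*(-1/17327) = (8291/223)*(-1/17327) = -8291/3863921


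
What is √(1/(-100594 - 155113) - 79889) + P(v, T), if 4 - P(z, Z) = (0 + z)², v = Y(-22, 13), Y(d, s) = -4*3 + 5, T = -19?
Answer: -45 + 2*I*√1305906933605617/255707 ≈ -45.0 + 282.65*I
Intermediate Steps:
Y(d, s) = -7 (Y(d, s) = -12 + 5 = -7)
v = -7
P(z, Z) = 4 - z² (P(z, Z) = 4 - (0 + z)² = 4 - z²)
√(1/(-100594 - 155113) - 79889) + P(v, T) = √(1/(-100594 - 155113) - 79889) + (4 - 1*(-7)²) = √(1/(-255707) - 79889) + (4 - 1*49) = √(-1/255707 - 79889) + (4 - 49) = √(-20428176524/255707) - 45 = 2*I*√1305906933605617/255707 - 45 = -45 + 2*I*√1305906933605617/255707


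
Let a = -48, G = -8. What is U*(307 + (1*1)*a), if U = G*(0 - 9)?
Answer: 18648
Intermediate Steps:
U = 72 (U = -8*(0 - 9) = -8*(-9) = 72)
U*(307 + (1*1)*a) = 72*(307 + (1*1)*(-48)) = 72*(307 + 1*(-48)) = 72*(307 - 48) = 72*259 = 18648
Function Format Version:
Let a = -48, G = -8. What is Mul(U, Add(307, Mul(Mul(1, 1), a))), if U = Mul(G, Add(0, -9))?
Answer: 18648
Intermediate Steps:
U = 72 (U = Mul(-8, Add(0, -9)) = Mul(-8, -9) = 72)
Mul(U, Add(307, Mul(Mul(1, 1), a))) = Mul(72, Add(307, Mul(Mul(1, 1), -48))) = Mul(72, Add(307, Mul(1, -48))) = Mul(72, Add(307, -48)) = Mul(72, 259) = 18648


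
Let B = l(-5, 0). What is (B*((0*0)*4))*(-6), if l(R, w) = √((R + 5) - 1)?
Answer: 0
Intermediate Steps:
l(R, w) = √(4 + R) (l(R, w) = √((5 + R) - 1) = √(4 + R))
B = I (B = √(4 - 5) = √(-1) = I ≈ 1.0*I)
(B*((0*0)*4))*(-6) = (I*((0*0)*4))*(-6) = (I*(0*4))*(-6) = (I*0)*(-6) = 0*(-6) = 0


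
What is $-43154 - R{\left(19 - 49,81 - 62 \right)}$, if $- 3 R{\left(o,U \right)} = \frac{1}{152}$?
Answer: $- \frac{19678223}{456} \approx -43154.0$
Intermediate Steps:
$R{\left(o,U \right)} = - \frac{1}{456}$ ($R{\left(o,U \right)} = - \frac{1}{3 \cdot 152} = \left(- \frac{1}{3}\right) \frac{1}{152} = - \frac{1}{456}$)
$-43154 - R{\left(19 - 49,81 - 62 \right)} = -43154 - - \frac{1}{456} = -43154 + \frac{1}{456} = - \frac{19678223}{456}$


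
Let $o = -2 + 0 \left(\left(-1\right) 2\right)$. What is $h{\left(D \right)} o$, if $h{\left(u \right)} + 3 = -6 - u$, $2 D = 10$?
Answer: $28$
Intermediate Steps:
$D = 5$ ($D = \frac{1}{2} \cdot 10 = 5$)
$o = -2$ ($o = -2 + 0 \left(-2\right) = -2 + 0 = -2$)
$h{\left(u \right)} = -9 - u$ ($h{\left(u \right)} = -3 - \left(6 + u\right) = -9 - u$)
$h{\left(D \right)} o = \left(-9 - 5\right) \left(-2\right) = \left(-14\right) \left(-2\right) = 28$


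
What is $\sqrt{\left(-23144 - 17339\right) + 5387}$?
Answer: $2 i \sqrt{8774} \approx 187.34 i$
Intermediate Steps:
$\sqrt{\left(-23144 - 17339\right) + 5387} = \sqrt{-40483 + 5387} = \sqrt{-35096} = 2 i \sqrt{8774}$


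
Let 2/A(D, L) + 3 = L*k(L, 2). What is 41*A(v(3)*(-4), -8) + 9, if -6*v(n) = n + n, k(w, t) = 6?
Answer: 377/51 ≈ 7.3922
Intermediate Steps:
v(n) = -n/3 (v(n) = -(n + n)/6 = -n/3)
A(D, L) = 2/(-3 + 6*L) (A(D, L) = 2/(-3 + L*6) = 2/(-3 + 6*L))
41*A(v(3)*(-4), -8) + 9 = 41*(2/(3*(-1 + 2*(-8)))) + 9 = 41*(2/(3*(-1 - 16))) + 9 = 41*((⅔)/(-17)) + 9 = 41*((⅔)*(-1/17)) + 9 = 41*(-2/51) + 9 = -82/51 + 9 = 377/51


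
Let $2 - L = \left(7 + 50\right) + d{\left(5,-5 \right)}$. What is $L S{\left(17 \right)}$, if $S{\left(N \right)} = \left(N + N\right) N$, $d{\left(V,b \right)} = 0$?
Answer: $-31790$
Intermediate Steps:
$S{\left(N \right)} = 2 N^{2}$ ($S{\left(N \right)} = 2 N N = 2 N^{2}$)
$L = -55$ ($L = 2 - \left(\left(7 + 50\right) + 0\right) = 2 - \left(57 + 0\right) = 2 - 57 = -55$)
$L S{\left(17 \right)} = - 55 \cdot 2 \cdot 17^{2} = - 55 \cdot 2 \cdot 289 = \left(-55\right) 578 = -31790$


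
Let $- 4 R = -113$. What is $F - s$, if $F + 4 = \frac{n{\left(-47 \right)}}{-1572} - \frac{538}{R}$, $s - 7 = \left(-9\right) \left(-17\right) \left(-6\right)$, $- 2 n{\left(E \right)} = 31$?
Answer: $\frac{315469319}{355272} \approx 887.97$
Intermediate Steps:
$R = \frac{113}{4}$ ($R = \left(- \frac{1}{4}\right) \left(-113\right) = \frac{113}{4} \approx 28.25$)
$n{\left(E \right)} = - \frac{31}{2}$ ($n{\left(E \right)} = \left(- \frac{1}{2}\right) 31 = - \frac{31}{2}$)
$s = -911$ ($s = 7 + \left(-9\right) \left(-17\right) \left(-6\right) = 7 + 153 \left(-6\right) = 7 - 918 = -911$)
$F = - \frac{8183473}{355272}$ ($F = -4 - \left(- \frac{31}{3144} + \frac{2152}{113}\right) = -4 - \frac{6762385}{355272} = - \frac{8183473}{355272} \approx -23.034$)
$F - s = - \frac{8183473}{355272} - -911 = - \frac{8183473}{355272} + 911 = \frac{315469319}{355272}$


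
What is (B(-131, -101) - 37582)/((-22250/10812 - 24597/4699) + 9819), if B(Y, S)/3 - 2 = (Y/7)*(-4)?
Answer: -6641814519240/1744713505703 ≈ -3.8068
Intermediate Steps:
B(Y, S) = 6 - 12*Y/7 (B(Y, S) = 6 + 3*((Y/7)*(-4)) = 6 + 3*(-4*Y/7) = 6 - 12*Y/7)
(B(-131, -101) - 37582)/((-22250/10812 - 24597/4699) + 9819) = ((6 - 12/7*(-131)) - 37582)/((-22250/10812 - 24597/4699) + 9819) = ((6 + 1572/7) - 37582)/((-22250*1/10812 - 24597*1/4699) + 9819) = (1614/7 - 37582)/((-11125/5406 - 24597/4699) + 9819) = -261460/(7*(-185247757/25402794 + 9819)) = -261460/(7*249244786529/25402794) = -261460/7*25402794/249244786529 = -6641814519240/1744713505703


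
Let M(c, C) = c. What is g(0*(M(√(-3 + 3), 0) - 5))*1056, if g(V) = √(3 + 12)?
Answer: 1056*√15 ≈ 4089.9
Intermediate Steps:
g(V) = √15
g(0*(M(√(-3 + 3), 0) - 5))*1056 = √15*1056 = 1056*√15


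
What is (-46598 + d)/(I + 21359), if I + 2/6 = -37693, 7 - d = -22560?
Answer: 72093/49003 ≈ 1.4712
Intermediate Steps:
d = 22567 (d = 7 - 1*(-22560) = 7 + 22560 = 22567)
I = -113080/3 (I = -1/3 - 37693 = -113080/3 ≈ -37693.)
(-46598 + d)/(I + 21359) = (-46598 + 22567)/(-113080/3 + 21359) = -24031/(-49003/3) = -24031*(-3/49003) = 72093/49003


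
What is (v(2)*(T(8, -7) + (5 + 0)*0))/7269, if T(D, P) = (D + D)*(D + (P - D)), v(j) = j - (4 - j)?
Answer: 0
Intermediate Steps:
v(j) = -4 + 2*j (v(j) = j + (-4 + j) = -4 + 2*j)
T(D, P) = 2*D*P (T(D, P) = (2*D)*P = 2*D*P)
(v(2)*(T(8, -7) + (5 + 0)*0))/7269 = ((-4 + 2*2)*(2*8*(-7) + (5 + 0)*0))/7269 = ((-4 + 4)*(-112 + 5*0))*(1/7269) = (0*(-112 + 0))*(1/7269) = (0*(-112))*(1/7269) = 0*(1/7269) = 0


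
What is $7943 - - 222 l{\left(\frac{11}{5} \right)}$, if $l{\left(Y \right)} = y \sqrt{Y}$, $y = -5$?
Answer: $7943 - 222 \sqrt{55} \approx 6296.6$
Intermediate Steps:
$l{\left(Y \right)} = - 5 \sqrt{Y}$
$7943 - - 222 l{\left(\frac{11}{5} \right)} = 7943 - - 222 \left(- 5 \sqrt{\frac{11}{5}}\right) = 7943 - - 222 \left(- 5 \frac{\sqrt{55}}{5}\right) = 7943 - - 222 \left(- \sqrt{55}\right) = 7943 - 222 \sqrt{55}$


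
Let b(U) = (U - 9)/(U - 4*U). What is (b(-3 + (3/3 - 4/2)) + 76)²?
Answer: 808201/144 ≈ 5612.5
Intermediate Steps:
b(U) = -(-9 + U)/(3*U) (b(U) = (-9 + U)/((-3*U)) = (-9 + U)*(-1/(3*U)) = -(-9 + U)/(3*U))
(b(-3 + (3/3 - 4/2)) + 76)² = ((9 - (-3 + (3/3 - 4/2)))/(3*(-3 + (3/3 - 4/2))) + 76)² = ((9 - (-3 + (3*(⅓) - 4*½)))/(3*(-3 + (3*(⅓) - 4*½))) + 76)² = ((9 - (-3 + (1 - 2)))/(3*(-3 + (1 - 2))) + 76)² = ((9 - (-3 - 1))/(3*(-3 - 1)) + 76)² = ((⅓)*(9 - 1*(-4))/(-4) + 76)² = ((⅓)*(-¼)*(9 + 4) + 76)² = ((⅓)*(-¼)*13 + 76)² = (-13/12 + 76)² = (899/12)² = 808201/144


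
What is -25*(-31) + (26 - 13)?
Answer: 788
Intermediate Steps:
-25*(-31) + (26 - 13) = 775 + 13 = 788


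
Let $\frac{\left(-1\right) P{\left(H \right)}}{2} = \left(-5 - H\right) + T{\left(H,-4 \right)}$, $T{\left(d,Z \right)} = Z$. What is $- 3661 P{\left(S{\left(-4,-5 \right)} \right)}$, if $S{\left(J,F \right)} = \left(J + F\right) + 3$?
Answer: $-21966$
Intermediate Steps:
$S{\left(J,F \right)} = 3 + F + J$ ($S{\left(J,F \right)} = \left(F + J\right) + 3 = 3 + F + J$)
$P{\left(H \right)} = 18 + 2 H$ ($P{\left(H \right)} = - 2 \left(\left(-5 - H\right) - 4\right) = - 2 \left(-9 - H\right) = 18 + 2 H$)
$- 3661 P{\left(S{\left(-4,-5 \right)} \right)} = - 3661 \left(18 + 2 \left(3 - 5 - 4\right)\right) = - 3661 \left(18 + 2 \left(-6\right)\right) = - 3661 \left(18 - 12\right) = \left(-3661\right) 6 = -21966$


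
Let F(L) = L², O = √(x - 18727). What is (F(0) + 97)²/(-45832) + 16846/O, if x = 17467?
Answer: -9409/45832 - 8423*I*√35/105 ≈ -0.20529 - 474.58*I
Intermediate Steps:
O = 6*I*√35 (O = √(17467 - 18727) = √(-1260) = 6*I*√35 ≈ 35.496*I)
(F(0) + 97)²/(-45832) + 16846/O = (0² + 97)²/(-45832) + 16846/((6*I*√35)) = (0 + 97)²*(-1/45832) + 16846*(-I*√35/210) = 97²*(-1/45832) - 8423*I*√35/105 = 9409*(-1/45832) - 8423*I*√35/105 = -9409/45832 - 8423*I*√35/105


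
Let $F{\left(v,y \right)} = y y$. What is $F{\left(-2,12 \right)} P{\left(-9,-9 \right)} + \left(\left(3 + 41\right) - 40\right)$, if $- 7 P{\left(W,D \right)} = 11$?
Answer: $- \frac{1556}{7} \approx -222.29$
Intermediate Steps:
$P{\left(W,D \right)} = - \frac{11}{7}$ ($P{\left(W,D \right)} = \left(- \frac{1}{7}\right) 11 = - \frac{11}{7}$)
$F{\left(v,y \right)} = y^{2}$
$F{\left(-2,12 \right)} P{\left(-9,-9 \right)} + \left(\left(3 + 41\right) - 40\right) = 12^{2} \left(- \frac{11}{7}\right) + \left(\left(3 + 41\right) - 40\right) = 144 \left(- \frac{11}{7}\right) + \left(44 - 40\right) = - \frac{1584}{7} + 4 = - \frac{1556}{7}$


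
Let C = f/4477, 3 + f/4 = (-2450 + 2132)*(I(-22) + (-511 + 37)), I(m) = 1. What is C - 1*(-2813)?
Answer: 13195445/4477 ≈ 2947.4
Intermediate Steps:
f = 601644 (f = -12 + 4*((-2450 + 2132)*(1 + (-511 + 37))) = -12 + 4*(-318*(1 - 474)) = -12 + 4*(-318*(-473)) = -12 + 4*150414 = -12 + 601656 = 601644)
C = 601644/4477 ≈ 134.39
C - 1*(-2813) = 601644/4477 - 1*(-2813) = 601644/4477 + 2813 = 13195445/4477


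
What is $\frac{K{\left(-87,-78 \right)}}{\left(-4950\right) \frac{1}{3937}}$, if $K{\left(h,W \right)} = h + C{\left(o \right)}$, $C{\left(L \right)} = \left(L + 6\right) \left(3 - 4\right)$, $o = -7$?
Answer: $\frac{169291}{2475} \approx 68.4$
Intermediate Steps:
$C{\left(L \right)} = -6 - L$ ($C{\left(L \right)} = \left(6 + L\right) \left(-1\right) = -6 - L$)
$K{\left(h,W \right)} = 1 + h$ ($K{\left(h,W \right)} = h - -1 = h + \left(-6 + 7\right) = h + 1 = 1 + h$)
$\frac{K{\left(-87,-78 \right)}}{\left(-4950\right) \frac{1}{3937}} = \frac{1 - 87}{\left(-4950\right) \frac{1}{3937}} = - \frac{86}{\left(-4950\right) \frac{1}{3937}} = - \frac{86}{- \frac{4950}{3937}} = \left(-86\right) \left(- \frac{3937}{4950}\right) = \frac{169291}{2475}$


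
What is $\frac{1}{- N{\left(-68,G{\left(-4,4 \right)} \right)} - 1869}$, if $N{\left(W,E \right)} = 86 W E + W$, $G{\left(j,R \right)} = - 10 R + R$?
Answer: $- \frac{1}{212329} \approx -4.7097 \cdot 10^{-6}$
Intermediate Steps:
$G{\left(j,R \right)} = - 9 R$
$N{\left(W,E \right)} = W + 86 E W$ ($N{\left(W,E \right)} = 86 E W + W = W + 86 E W$)
$\frac{1}{- N{\left(-68,G{\left(-4,4 \right)} \right)} - 1869} = \frac{1}{- \left(-68\right) \left(1 + 86 \left(\left(-9\right) 4\right)\right) - 1869} = \frac{1}{- \left(-68\right) \left(1 + 86 \left(-36\right)\right) - 1869} = \frac{1}{- \left(-68\right) \left(1 - 3096\right) - 1869} = \frac{1}{- \left(-68\right) \left(-3095\right) - 1869} = \frac{1}{\left(-1\right) 210460 - 1869} = \frac{1}{-210460 - 1869} = \frac{1}{-212329} = - \frac{1}{212329}$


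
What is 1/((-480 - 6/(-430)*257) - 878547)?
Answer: -215/188990034 ≈ -1.1376e-6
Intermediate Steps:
1/((-480 - 6/(-430)*257) - 878547) = 1/((-480 - 6*(-1/430)*257) - 878547) = 1/((-480 + (3/215)*257) - 878547) = 1/((-480 + 771/215) - 878547) = 1/(-102429/215 - 878547) = 1/(-188990034/215) = -215/188990034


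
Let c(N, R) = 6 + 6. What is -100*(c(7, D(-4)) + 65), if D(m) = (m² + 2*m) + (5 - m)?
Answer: -7700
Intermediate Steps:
D(m) = 5 + m + m²
c(N, R) = 12
-100*(c(7, D(-4)) + 65) = -100*(12 + 65) = -100*77 = -7700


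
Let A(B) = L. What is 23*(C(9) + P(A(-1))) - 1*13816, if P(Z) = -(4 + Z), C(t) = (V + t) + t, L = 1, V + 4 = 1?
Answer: -13586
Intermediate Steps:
V = -3 (V = -4 + 1 = -3)
A(B) = 1
C(t) = -3 + 2*t (C(t) = (-3 + t) + t = -3 + 2*t)
P(Z) = -4 - Z
23*(C(9) + P(A(-1))) - 1*13816 = 23*((-3 + 2*9) + (-4 - 1*1)) - 1*13816 = 23*((-3 + 18) + (-4 - 1)) - 13816 = 23*(15 - 5) - 13816 = 23*10 - 13816 = 230 - 13816 = -13586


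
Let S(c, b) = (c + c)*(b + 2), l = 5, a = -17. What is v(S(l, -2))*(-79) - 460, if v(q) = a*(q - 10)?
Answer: -13890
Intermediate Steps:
S(c, b) = 2*c*(2 + b) (S(c, b) = (2*c)*(2 + b) = 2*c*(2 + b))
v(q) = 170 - 17*q (v(q) = -17*(q - 10) = -17*(-10 + q) = 170 - 17*q)
v(S(l, -2))*(-79) - 460 = (170 - 34*5*(2 - 2))*(-79) - 460 = (170 - 34*5*0)*(-79) - 460 = (170 - 17*0)*(-79) - 460 = (170 + 0)*(-79) - 460 = 170*(-79) - 460 = -13430 - 460 = -13890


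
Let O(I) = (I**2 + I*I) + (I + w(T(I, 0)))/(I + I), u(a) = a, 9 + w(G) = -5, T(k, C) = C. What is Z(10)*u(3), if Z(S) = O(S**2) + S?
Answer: 6003129/100 ≈ 60031.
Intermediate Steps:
w(G) = -14 (w(G) = -9 - 5 = -14)
O(I) = 2*I**2 + (-14 + I)/(2*I) (O(I) = (I**2 + I*I) + (I - 14)/(I + I) = (I**2 + I**2) + (-14 + I)/((2*I)) = 2*I**2 + (-14 + I)*(1/(2*I)) = 2*I**2 + (-14 + I)/(2*I))
Z(S) = S + (-14 + S**2 + 4*S**6)/(2*S**2) (Z(S) = (-14 + S**2 + 4*(S**2)**3)/(2*(S**2)) + S = (-14 + S**2 + 4*S**6)/(2*S**2) + S = S + (-14 + S**2 + 4*S**6)/(2*S**2))
Z(10)*u(3) = (1/2 + 10 - 7/10**2 + 2*10**4)*3 = (1/2 + 10 - 7*1/100 + 2*10000)*3 = (1/2 + 10 - 7/100 + 20000)*3 = (2001043/100)*3 = 6003129/100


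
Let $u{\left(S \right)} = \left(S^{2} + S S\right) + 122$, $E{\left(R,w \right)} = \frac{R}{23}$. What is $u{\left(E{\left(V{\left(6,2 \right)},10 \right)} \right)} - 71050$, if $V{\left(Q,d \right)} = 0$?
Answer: $-70928$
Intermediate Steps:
$E{\left(R,w \right)} = \frac{R}{23}$ ($E{\left(R,w \right)} = R \frac{1}{23} = \frac{R}{23}$)
$u{\left(S \right)} = 122 + 2 S^{2}$ ($u{\left(S \right)} = \left(S^{2} + S^{2}\right) + 122 = 2 S^{2} + 122 = 122 + 2 S^{2}$)
$u{\left(E{\left(V{\left(6,2 \right)},10 \right)} \right)} - 71050 = \left(122 + 2 \left(\frac{1}{23} \cdot 0\right)^{2}\right) - 71050 = \left(122 + 2 \cdot 0^{2}\right) - 71050 = \left(122 + 2 \cdot 0\right) - 71050 = \left(122 + 0\right) - 71050 = 122 - 71050 = -70928$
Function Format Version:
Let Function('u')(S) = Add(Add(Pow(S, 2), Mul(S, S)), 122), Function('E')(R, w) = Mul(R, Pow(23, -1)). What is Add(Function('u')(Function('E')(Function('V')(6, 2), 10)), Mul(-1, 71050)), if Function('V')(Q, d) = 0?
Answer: -70928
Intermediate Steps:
Function('E')(R, w) = Mul(Rational(1, 23), R) (Function('E')(R, w) = Mul(R, Rational(1, 23)) = Mul(Rational(1, 23), R))
Function('u')(S) = Add(122, Mul(2, Pow(S, 2))) (Function('u')(S) = Add(Add(Pow(S, 2), Pow(S, 2)), 122) = Add(Mul(2, Pow(S, 2)), 122) = Add(122, Mul(2, Pow(S, 2))))
Add(Function('u')(Function('E')(Function('V')(6, 2), 10)), Mul(-1, 71050)) = Add(Add(122, Mul(2, Pow(Mul(Rational(1, 23), 0), 2))), Mul(-1, 71050)) = Add(Add(122, Mul(2, Pow(0, 2))), -71050) = Add(Add(122, Mul(2, 0)), -71050) = Add(Add(122, 0), -71050) = Add(122, -71050) = -70928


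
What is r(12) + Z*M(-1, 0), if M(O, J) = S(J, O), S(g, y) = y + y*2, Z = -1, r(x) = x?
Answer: 15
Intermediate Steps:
S(g, y) = 3*y (S(g, y) = y + 2*y = 3*y)
M(O, J) = 3*O
r(12) + Z*M(-1, 0) = 12 - 3*(-1) = 12 - 1*(-3) = 12 + 3 = 15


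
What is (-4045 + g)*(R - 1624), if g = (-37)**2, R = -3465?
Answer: 13618164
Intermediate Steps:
g = 1369
(-4045 + g)*(R - 1624) = (-4045 + 1369)*(-3465 - 1624) = -2676*(-5089) = 13618164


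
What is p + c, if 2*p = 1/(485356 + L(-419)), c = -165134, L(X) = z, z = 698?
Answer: -160528082471/972108 ≈ -1.6513e+5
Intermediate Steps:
L(X) = 698
p = 1/972108 (p = 1/(2*(485356 + 698)) = (½)/486054 = (½)*(1/486054) = 1/972108 ≈ 1.0287e-6)
p + c = 1/972108 - 165134 = -160528082471/972108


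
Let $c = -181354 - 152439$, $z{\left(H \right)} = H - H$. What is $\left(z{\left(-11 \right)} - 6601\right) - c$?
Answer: $327192$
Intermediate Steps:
$z{\left(H \right)} = 0$
$c = -333793$
$\left(z{\left(-11 \right)} - 6601\right) - c = \left(0 - 6601\right) - -333793 = \left(0 - 6601\right) + 333793 = -6601 + 333793 = 327192$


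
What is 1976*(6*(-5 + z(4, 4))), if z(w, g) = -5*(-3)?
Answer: 118560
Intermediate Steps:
z(w, g) = 15
1976*(6*(-5 + z(4, 4))) = 1976*(6*(-5 + 15)) = 1976*(6*10) = 1976*60 = 118560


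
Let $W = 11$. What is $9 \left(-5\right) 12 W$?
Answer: $-5940$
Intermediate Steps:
$9 \left(-5\right) 12 W = 9 \left(-5\right) 12 \cdot 11 = \left(-45\right) 12 \cdot 11 = \left(-540\right) 11 = -5940$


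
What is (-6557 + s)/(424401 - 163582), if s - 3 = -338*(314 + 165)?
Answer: -168456/260819 ≈ -0.64587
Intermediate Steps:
s = -161899 (s = 3 - 338*(314 + 165) = 3 - 338*479 = 3 - 161902 = -161899)
(-6557 + s)/(424401 - 163582) = (-6557 - 161899)/(424401 - 163582) = -168456/260819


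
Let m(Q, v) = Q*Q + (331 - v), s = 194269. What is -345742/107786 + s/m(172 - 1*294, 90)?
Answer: 7855065342/815131625 ≈ 9.6366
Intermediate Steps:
m(Q, v) = 331 + Q² - v (m(Q, v) = Q² + (331 - v) = 331 + Q² - v)
-345742/107786 + s/m(172 - 1*294, 90) = -345742/107786 + 194269/(331 + (172 - 1*294)² - 1*90) = -345742*1/107786 + 194269/(331 + (172 - 294)² - 90) = -172871/53893 + 194269/(331 + (-122)² - 90) = -172871/53893 + 194269/(331 + 14884 - 90) = -172871/53893 + 194269/15125 = 7855065342/815131625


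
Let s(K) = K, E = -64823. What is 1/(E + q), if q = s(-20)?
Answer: -1/64843 ≈ -1.5422e-5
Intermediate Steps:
q = -20
1/(E + q) = 1/(-64823 - 20) = 1/(-64843) = -1/64843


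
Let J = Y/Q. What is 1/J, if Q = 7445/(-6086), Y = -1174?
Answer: 7445/7144964 ≈ 0.0010420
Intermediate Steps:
Q = -7445/6086 (Q = 7445*(-1/6086) = -7445/6086 ≈ -1.2233)
J = 7144964/7445 (J = -1174/(-7445/6086) = -1174*(-6086/7445) = 7144964/7445 ≈ 959.70)
1/J = 1/(7144964/7445) = 7445/7144964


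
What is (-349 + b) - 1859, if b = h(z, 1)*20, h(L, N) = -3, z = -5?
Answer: -2268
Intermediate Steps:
b = -60 (b = -3*20 = -60)
(-349 + b) - 1859 = (-349 - 60) - 1859 = -409 - 1859 = -2268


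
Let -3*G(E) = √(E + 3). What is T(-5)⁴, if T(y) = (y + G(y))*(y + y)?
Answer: 479290000/81 + 44600000*I*√2/27 ≈ 5.9172e+6 + 2.3361e+6*I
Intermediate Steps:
G(E) = -√(3 + E)/3 (G(E) = -√(E + 3)/3 = -√(3 + E)/3)
T(y) = 2*y*(y - √(3 + y)/3) (T(y) = (y - √(3 + y)/3)*(y + y) = (y - √(3 + y)/3)*(2*y) = 2*y*(y - √(3 + y)/3))
T(-5)⁴ = ((⅔)*(-5)*(-√(3 - 5) + 3*(-5)))⁴ = ((⅔)*(-5)*(-√(-2) - 15))⁴ = ((⅔)*(-5)*(-I*√2 - 15))⁴ = ((⅔)*(-5)*(-15 - I*√2))⁴ = (50 + 10*I*√2/3)⁴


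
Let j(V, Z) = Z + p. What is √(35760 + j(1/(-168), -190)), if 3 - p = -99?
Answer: 14*√182 ≈ 188.87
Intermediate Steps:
p = 102 (p = 3 - 1*(-99) = 3 + 99 = 102)
j(V, Z) = 102 + Z (j(V, Z) = Z + 102 = 102 + Z)
√(35760 + j(1/(-168), -190)) = √(35760 + (102 - 190)) = √(35760 - 88) = √35672 = 14*√182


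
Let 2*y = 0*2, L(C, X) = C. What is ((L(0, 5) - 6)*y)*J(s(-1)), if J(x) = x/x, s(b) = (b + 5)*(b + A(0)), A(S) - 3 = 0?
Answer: 0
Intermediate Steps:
A(S) = 3 (A(S) = 3 + 0 = 3)
y = 0 (y = (0*2)/2 = (1/2)*0 = 0)
s(b) = (3 + b)*(5 + b) (s(b) = (b + 5)*(b + 3) = (5 + b)*(3 + b) = (3 + b)*(5 + b))
J(x) = 1
((L(0, 5) - 6)*y)*J(s(-1)) = ((0 - 6)*0)*1 = -6*0*1 = 0*1 = 0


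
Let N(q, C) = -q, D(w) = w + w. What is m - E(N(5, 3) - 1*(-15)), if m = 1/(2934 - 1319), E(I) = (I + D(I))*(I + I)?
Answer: -968999/1615 ≈ -600.00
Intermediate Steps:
D(w) = 2*w
E(I) = 6*I**2 (E(I) = (I + 2*I)*(I + I) = (3*I)*(2*I) = 6*I**2)
m = 1/1615 ≈ 0.00061920
m - E(N(5, 3) - 1*(-15)) = 1/1615 - 6*(-1*5 - 1*(-15))**2 = 1/1615 - 6*(-5 + 15)**2 = 1/1615 - 6*10**2 = 1/1615 - 6*100 = 1/1615 - 1*600 = 1/1615 - 600 = -968999/1615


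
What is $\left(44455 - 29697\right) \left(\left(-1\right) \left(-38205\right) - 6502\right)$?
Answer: $467872874$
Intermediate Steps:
$\left(44455 - 29697\right) \left(\left(-1\right) \left(-38205\right) - 6502\right) = 14758 \left(38205 - 6502\right) = 14758 \cdot 31703 = 467872874$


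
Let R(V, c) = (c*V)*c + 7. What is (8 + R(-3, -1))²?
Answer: 144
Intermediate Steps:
R(V, c) = 7 + V*c² (R(V, c) = (V*c)*c + 7 = V*c² + 7 = 7 + V*c²)
(8 + R(-3, -1))² = (8 + (7 - 3*(-1)²))² = (8 + (7 - 3*1))² = (8 + (7 - 3))² = (8 + 4)² = 12² = 144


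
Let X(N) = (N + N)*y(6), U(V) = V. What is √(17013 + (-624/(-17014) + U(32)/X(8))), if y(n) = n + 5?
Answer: √148978883582419/93577 ≈ 130.43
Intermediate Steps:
y(n) = 5 + n
X(N) = 22*N (X(N) = (N + N)*(5 + 6) = (2*N)*11 = 22*N)
√(17013 + (-624/(-17014) + U(32)/X(8))) = √(17013 + (-624/(-17014) + 32/((22*8)))) = √(17013 + (-624*(-1/17014) + 32/176)) = √(17013 + (312/8507 + 32*(1/176))) = √(17013 + (312/8507 + 2/11)) = √(17013 + 20446/93577) = √(1592045947/93577) = √148978883582419/93577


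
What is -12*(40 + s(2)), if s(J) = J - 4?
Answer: -456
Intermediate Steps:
s(J) = -4 + J
-12*(40 + s(2)) = -12*(40 + (-4 + 2)) = -12*(40 - 2) = -12*38 = -456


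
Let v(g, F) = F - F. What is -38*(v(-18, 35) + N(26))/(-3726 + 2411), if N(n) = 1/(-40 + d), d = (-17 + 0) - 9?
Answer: -19/43395 ≈ -0.00043784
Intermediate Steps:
d = -26 (d = -17 - 9 = -26)
v(g, F) = 0
N(n) = -1/66 (N(n) = 1/(-40 - 26) = 1/(-66) = -1/66)
-38*(v(-18, 35) + N(26))/(-3726 + 2411) = -38*(0 - 1/66)/(-3726 + 2411) = -(-19)/(33*(-1315)) = -(-19)*(-1)/(33*1315) = -38*1/86790 = -19/43395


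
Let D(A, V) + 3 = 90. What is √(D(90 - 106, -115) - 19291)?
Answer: 2*I*√4801 ≈ 138.58*I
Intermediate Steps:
D(A, V) = 87 (D(A, V) = -3 + 90 = 87)
√(D(90 - 106, -115) - 19291) = √(87 - 19291) = √(-19204) = 2*I*√4801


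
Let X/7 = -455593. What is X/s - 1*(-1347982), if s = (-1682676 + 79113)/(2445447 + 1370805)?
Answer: 4777392647306/534521 ≈ 8.9377e+6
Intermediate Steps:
X = -3189151 (X = 7*(-455593) = -3189151)
s = -534521/1272084 (s = -1603563/3816252 = -1603563*1/3816252 = -534521/1272084 ≈ -0.42019)
X/s - 1*(-1347982) = -3189151/(-534521/1272084) - 1*(-1347982) = -3189151*(-1272084/534521) + 1347982 = 4056867960684/534521 + 1347982 = 4777392647306/534521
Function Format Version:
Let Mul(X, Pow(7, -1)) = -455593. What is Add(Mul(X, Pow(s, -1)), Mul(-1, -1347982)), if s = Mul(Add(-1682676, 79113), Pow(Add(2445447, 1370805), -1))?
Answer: Rational(4777392647306, 534521) ≈ 8.9377e+6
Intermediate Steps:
X = -3189151 (X = Mul(7, -455593) = -3189151)
s = Rational(-534521, 1272084) (s = Mul(-1603563, Pow(3816252, -1)) = Mul(-1603563, Rational(1, 3816252)) = Rational(-534521, 1272084) ≈ -0.42019)
Add(Mul(X, Pow(s, -1)), Mul(-1, -1347982)) = Add(Mul(-3189151, Pow(Rational(-534521, 1272084), -1)), Mul(-1, -1347982)) = Add(Mul(-3189151, Rational(-1272084, 534521)), 1347982) = Add(Rational(4056867960684, 534521), 1347982) = Rational(4777392647306, 534521)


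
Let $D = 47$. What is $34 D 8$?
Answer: $12784$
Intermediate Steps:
$34 D 8 = 34 \cdot 47 \cdot 8 = 1598 \cdot 8 = 12784$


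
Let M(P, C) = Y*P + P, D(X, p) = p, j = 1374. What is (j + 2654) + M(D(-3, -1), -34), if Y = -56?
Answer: 4083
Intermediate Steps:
M(P, C) = -55*P (M(P, C) = -56*P + P = -55*P)
(j + 2654) + M(D(-3, -1), -34) = (1374 + 2654) - 55*(-1) = 4028 + 55 = 4083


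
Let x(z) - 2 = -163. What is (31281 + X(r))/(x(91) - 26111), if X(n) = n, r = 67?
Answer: -7837/6568 ≈ -1.1932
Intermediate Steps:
x(z) = -161 (x(z) = 2 - 163 = -161)
(31281 + X(r))/(x(91) - 26111) = (31281 + 67)/(-161 - 26111) = 31348/(-26272) = 31348*(-1/26272) = -7837/6568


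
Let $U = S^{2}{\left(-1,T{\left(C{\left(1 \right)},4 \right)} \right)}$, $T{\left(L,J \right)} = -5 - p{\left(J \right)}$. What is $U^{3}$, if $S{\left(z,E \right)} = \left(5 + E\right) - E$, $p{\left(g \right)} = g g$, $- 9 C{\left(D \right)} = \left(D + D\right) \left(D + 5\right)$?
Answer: $15625$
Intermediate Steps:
$C{\left(D \right)} = - \frac{2 D \left(5 + D\right)}{9}$ ($C{\left(D \right)} = - \frac{\left(D + D\right) \left(D + 5\right)}{9} = - \frac{2 D \left(5 + D\right)}{9}$)
$p{\left(g \right)} = g^{2}$
$T{\left(L,J \right)} = -5 - J^{2}$
$S{\left(z,E \right)} = 5$
$U = 25$ ($U = 5^{2} = 25$)
$U^{3} = 25^{3} = 15625$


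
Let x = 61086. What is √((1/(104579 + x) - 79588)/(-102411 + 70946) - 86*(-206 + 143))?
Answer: √142963977582802229/5135615 ≈ 73.624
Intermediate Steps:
√((1/(104579 + x) - 79588)/(-102411 + 70946) - 86*(-206 + 143)) = √((1/(104579 + 61086) - 79588)/(-102411 + 70946) - 86*(-206 + 143)) = √((1/165665 - 79588)/(-31465) - 86*(-63)) = √((1/165665 - 79588)*(-1/31465) + 5418) = √(-13184946019/165665*(-1/31465) + 5418) = √(64950473/25678075 + 5418) = √(139188760823/25678075) = √142963977582802229/5135615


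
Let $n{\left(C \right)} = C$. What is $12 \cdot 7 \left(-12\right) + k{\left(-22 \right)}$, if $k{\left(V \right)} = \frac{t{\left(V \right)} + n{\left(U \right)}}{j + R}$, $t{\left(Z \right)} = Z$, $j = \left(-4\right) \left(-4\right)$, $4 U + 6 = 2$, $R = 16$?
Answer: $- \frac{32279}{32} \approx -1008.7$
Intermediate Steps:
$U = -1$ ($U = - \frac{3}{2} + \frac{1}{4} \cdot 2 = - \frac{3}{2} + \frac{1}{2} = -1$)
$j = 16$
$k{\left(V \right)} = - \frac{1}{32} + \frac{V}{32}$ ($k{\left(V \right)} = \frac{V - 1}{16 + 16} = \frac{-1 + V}{32} = \left(-1 + V\right) \frac{1}{32} = - \frac{1}{32} + \frac{V}{32}$)
$12 \cdot 7 \left(-12\right) + k{\left(-22 \right)} = 12 \cdot 7 \left(-12\right) + \left(- \frac{1}{32} + \frac{1}{32} \left(-22\right)\right) = 84 \left(-12\right) - \frac{23}{32} = -1008 - \frac{23}{32} = - \frac{32279}{32}$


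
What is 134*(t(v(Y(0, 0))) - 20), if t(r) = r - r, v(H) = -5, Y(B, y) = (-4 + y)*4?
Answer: -2680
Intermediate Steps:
Y(B, y) = -16 + 4*y
t(r) = 0
134*(t(v(Y(0, 0))) - 20) = 134*(0 - 20) = 134*(-20) = -2680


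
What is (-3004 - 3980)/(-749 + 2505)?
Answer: -1746/439 ≈ -3.9772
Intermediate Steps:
(-3004 - 3980)/(-749 + 2505) = -6984/1756 = -6984*1/1756 = -1746/439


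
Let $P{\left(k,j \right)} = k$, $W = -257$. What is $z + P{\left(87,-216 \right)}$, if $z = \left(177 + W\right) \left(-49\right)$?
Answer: $4007$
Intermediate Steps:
$z = 3920$ ($z = \left(177 - 257\right) \left(-49\right) = \left(-80\right) \left(-49\right) = 3920$)
$z + P{\left(87,-216 \right)} = 3920 + 87 = 4007$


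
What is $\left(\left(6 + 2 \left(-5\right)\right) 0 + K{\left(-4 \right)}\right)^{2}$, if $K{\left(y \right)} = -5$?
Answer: $25$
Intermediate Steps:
$\left(\left(6 + 2 \left(-5\right)\right) 0 + K{\left(-4 \right)}\right)^{2} = \left(\left(6 + 2 \left(-5\right)\right) 0 - 5\right)^{2} = \left(\left(6 - 10\right) 0 - 5\right)^{2} = \left(\left(-4\right) 0 - 5\right)^{2} = \left(0 - 5\right)^{2} = \left(-5\right)^{2} = 25$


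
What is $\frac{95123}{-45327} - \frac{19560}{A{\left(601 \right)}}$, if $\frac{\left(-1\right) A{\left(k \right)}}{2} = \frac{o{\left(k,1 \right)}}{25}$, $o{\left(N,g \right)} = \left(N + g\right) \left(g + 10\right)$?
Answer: $\frac{5226273497}{150077697} \approx 34.824$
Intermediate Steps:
$o{\left(N,g \right)} = \left(10 + g\right) \left(N + g\right)$ ($o{\left(N,g \right)} = \left(N + g\right) \left(10 + g\right) = \left(10 + g\right) \left(N + g\right)$)
$A{\left(k \right)} = - \frac{22}{25} - \frac{22 k}{25}$ ($A{\left(k \right)} = - 2 \frac{1^{2} + 10 k + 10 \cdot 1 + k 1}{25} = - 2 \left(1 + 10 k + 10 + k\right) \frac{1}{25} = - 2 \left(11 + 11 k\right) \frac{1}{25} = - 2 \left(\frac{11}{25} + \frac{11 k}{25}\right) = - \frac{22}{25} - \frac{22 k}{25}$)
$\frac{95123}{-45327} - \frac{19560}{A{\left(601 \right)}} = \frac{95123}{-45327} - \frac{19560}{- \frac{22}{25} - \frac{13222}{25}} = 95123 \left(- \frac{1}{45327}\right) - \frac{19560}{- \frac{22}{25} - \frac{13222}{25}} = - \frac{95123}{45327} - \frac{19560}{- \frac{13244}{25}} = - \frac{95123}{45327} - - \frac{122250}{3311} = - \frac{95123}{45327} + \frac{122250}{3311} = \frac{5226273497}{150077697}$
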